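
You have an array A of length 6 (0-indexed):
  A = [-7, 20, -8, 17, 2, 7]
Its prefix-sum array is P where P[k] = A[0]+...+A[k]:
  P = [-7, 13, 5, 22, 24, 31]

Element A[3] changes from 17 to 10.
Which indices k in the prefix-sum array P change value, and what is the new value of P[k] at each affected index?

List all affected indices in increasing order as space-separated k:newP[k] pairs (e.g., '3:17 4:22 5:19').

Answer: 3:15 4:17 5:24

Derivation:
P[k] = A[0] + ... + A[k]
P[k] includes A[3] iff k >= 3
Affected indices: 3, 4, ..., 5; delta = -7
  P[3]: 22 + -7 = 15
  P[4]: 24 + -7 = 17
  P[5]: 31 + -7 = 24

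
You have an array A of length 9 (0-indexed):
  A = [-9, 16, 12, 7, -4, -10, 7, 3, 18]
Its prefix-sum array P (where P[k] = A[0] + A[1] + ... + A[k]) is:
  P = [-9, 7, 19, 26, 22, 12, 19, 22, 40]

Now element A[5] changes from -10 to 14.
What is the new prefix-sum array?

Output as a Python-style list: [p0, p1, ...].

Answer: [-9, 7, 19, 26, 22, 36, 43, 46, 64]

Derivation:
Change: A[5] -10 -> 14, delta = 24
P[k] for k < 5: unchanged (A[5] not included)
P[k] for k >= 5: shift by delta = 24
  P[0] = -9 + 0 = -9
  P[1] = 7 + 0 = 7
  P[2] = 19 + 0 = 19
  P[3] = 26 + 0 = 26
  P[4] = 22 + 0 = 22
  P[5] = 12 + 24 = 36
  P[6] = 19 + 24 = 43
  P[7] = 22 + 24 = 46
  P[8] = 40 + 24 = 64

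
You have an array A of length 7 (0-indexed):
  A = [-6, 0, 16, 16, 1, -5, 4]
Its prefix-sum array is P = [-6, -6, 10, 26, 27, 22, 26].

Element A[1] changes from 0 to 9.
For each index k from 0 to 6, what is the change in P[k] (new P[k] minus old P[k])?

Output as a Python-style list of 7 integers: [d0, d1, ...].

Answer: [0, 9, 9, 9, 9, 9, 9]

Derivation:
Element change: A[1] 0 -> 9, delta = 9
For k < 1: P[k] unchanged, delta_P[k] = 0
For k >= 1: P[k] shifts by exactly 9
Delta array: [0, 9, 9, 9, 9, 9, 9]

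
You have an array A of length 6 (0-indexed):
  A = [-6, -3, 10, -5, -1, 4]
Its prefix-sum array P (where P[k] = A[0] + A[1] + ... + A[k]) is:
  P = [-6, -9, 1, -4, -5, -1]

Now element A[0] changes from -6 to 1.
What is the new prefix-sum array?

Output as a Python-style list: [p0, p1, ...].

Answer: [1, -2, 8, 3, 2, 6]

Derivation:
Change: A[0] -6 -> 1, delta = 7
P[k] for k < 0: unchanged (A[0] not included)
P[k] for k >= 0: shift by delta = 7
  P[0] = -6 + 7 = 1
  P[1] = -9 + 7 = -2
  P[2] = 1 + 7 = 8
  P[3] = -4 + 7 = 3
  P[4] = -5 + 7 = 2
  P[5] = -1 + 7 = 6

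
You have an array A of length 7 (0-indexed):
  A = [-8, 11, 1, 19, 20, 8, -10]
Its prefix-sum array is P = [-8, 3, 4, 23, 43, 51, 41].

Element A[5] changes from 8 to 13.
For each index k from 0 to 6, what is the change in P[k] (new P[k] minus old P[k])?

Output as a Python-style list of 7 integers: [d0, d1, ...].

Element change: A[5] 8 -> 13, delta = 5
For k < 5: P[k] unchanged, delta_P[k] = 0
For k >= 5: P[k] shifts by exactly 5
Delta array: [0, 0, 0, 0, 0, 5, 5]

Answer: [0, 0, 0, 0, 0, 5, 5]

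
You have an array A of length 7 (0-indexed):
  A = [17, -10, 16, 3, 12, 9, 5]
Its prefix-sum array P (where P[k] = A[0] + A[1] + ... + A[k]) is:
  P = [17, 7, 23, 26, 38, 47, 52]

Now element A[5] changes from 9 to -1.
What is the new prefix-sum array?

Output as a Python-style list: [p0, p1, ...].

Answer: [17, 7, 23, 26, 38, 37, 42]

Derivation:
Change: A[5] 9 -> -1, delta = -10
P[k] for k < 5: unchanged (A[5] not included)
P[k] for k >= 5: shift by delta = -10
  P[0] = 17 + 0 = 17
  P[1] = 7 + 0 = 7
  P[2] = 23 + 0 = 23
  P[3] = 26 + 0 = 26
  P[4] = 38 + 0 = 38
  P[5] = 47 + -10 = 37
  P[6] = 52 + -10 = 42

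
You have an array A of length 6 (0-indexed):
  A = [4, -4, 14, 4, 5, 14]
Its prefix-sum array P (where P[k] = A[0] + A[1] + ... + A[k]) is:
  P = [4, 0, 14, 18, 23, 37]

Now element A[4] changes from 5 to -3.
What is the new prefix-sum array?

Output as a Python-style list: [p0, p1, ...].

Change: A[4] 5 -> -3, delta = -8
P[k] for k < 4: unchanged (A[4] not included)
P[k] for k >= 4: shift by delta = -8
  P[0] = 4 + 0 = 4
  P[1] = 0 + 0 = 0
  P[2] = 14 + 0 = 14
  P[3] = 18 + 0 = 18
  P[4] = 23 + -8 = 15
  P[5] = 37 + -8 = 29

Answer: [4, 0, 14, 18, 15, 29]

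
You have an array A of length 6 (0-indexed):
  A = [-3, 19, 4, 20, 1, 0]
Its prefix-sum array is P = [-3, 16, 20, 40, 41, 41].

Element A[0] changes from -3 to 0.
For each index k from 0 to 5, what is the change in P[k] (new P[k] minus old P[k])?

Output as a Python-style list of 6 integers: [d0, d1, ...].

Element change: A[0] -3 -> 0, delta = 3
For k < 0: P[k] unchanged, delta_P[k] = 0
For k >= 0: P[k] shifts by exactly 3
Delta array: [3, 3, 3, 3, 3, 3]

Answer: [3, 3, 3, 3, 3, 3]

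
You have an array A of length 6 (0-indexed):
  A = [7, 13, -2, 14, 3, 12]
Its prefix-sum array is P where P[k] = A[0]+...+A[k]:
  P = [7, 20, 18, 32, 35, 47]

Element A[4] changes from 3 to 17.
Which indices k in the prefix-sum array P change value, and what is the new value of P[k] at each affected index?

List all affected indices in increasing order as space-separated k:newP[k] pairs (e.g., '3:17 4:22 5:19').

Answer: 4:49 5:61

Derivation:
P[k] = A[0] + ... + A[k]
P[k] includes A[4] iff k >= 4
Affected indices: 4, 5, ..., 5; delta = 14
  P[4]: 35 + 14 = 49
  P[5]: 47 + 14 = 61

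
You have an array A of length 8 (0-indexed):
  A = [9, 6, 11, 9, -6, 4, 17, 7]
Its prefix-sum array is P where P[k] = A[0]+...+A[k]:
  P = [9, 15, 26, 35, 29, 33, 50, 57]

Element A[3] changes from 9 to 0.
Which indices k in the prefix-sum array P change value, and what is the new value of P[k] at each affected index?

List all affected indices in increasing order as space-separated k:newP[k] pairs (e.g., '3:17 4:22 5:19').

Answer: 3:26 4:20 5:24 6:41 7:48

Derivation:
P[k] = A[0] + ... + A[k]
P[k] includes A[3] iff k >= 3
Affected indices: 3, 4, ..., 7; delta = -9
  P[3]: 35 + -9 = 26
  P[4]: 29 + -9 = 20
  P[5]: 33 + -9 = 24
  P[6]: 50 + -9 = 41
  P[7]: 57 + -9 = 48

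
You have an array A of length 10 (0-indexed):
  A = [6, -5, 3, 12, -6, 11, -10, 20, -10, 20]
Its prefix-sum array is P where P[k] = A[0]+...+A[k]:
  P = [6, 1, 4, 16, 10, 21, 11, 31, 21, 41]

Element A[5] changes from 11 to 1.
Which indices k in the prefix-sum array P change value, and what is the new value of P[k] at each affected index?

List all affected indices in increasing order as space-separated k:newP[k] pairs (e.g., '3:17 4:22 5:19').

P[k] = A[0] + ... + A[k]
P[k] includes A[5] iff k >= 5
Affected indices: 5, 6, ..., 9; delta = -10
  P[5]: 21 + -10 = 11
  P[6]: 11 + -10 = 1
  P[7]: 31 + -10 = 21
  P[8]: 21 + -10 = 11
  P[9]: 41 + -10 = 31

Answer: 5:11 6:1 7:21 8:11 9:31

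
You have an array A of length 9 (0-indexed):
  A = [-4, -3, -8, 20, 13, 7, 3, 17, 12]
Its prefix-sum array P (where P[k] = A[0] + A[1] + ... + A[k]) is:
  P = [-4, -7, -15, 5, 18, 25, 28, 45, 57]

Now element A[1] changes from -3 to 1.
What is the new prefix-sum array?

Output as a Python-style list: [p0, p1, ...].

Change: A[1] -3 -> 1, delta = 4
P[k] for k < 1: unchanged (A[1] not included)
P[k] for k >= 1: shift by delta = 4
  P[0] = -4 + 0 = -4
  P[1] = -7 + 4 = -3
  P[2] = -15 + 4 = -11
  P[3] = 5 + 4 = 9
  P[4] = 18 + 4 = 22
  P[5] = 25 + 4 = 29
  P[6] = 28 + 4 = 32
  P[7] = 45 + 4 = 49
  P[8] = 57 + 4 = 61

Answer: [-4, -3, -11, 9, 22, 29, 32, 49, 61]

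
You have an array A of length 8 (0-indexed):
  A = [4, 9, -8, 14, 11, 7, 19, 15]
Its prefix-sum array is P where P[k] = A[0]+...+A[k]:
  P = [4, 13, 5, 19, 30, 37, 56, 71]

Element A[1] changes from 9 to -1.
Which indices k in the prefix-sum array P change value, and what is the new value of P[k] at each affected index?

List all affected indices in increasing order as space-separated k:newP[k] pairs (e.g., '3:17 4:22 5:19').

Answer: 1:3 2:-5 3:9 4:20 5:27 6:46 7:61

Derivation:
P[k] = A[0] + ... + A[k]
P[k] includes A[1] iff k >= 1
Affected indices: 1, 2, ..., 7; delta = -10
  P[1]: 13 + -10 = 3
  P[2]: 5 + -10 = -5
  P[3]: 19 + -10 = 9
  P[4]: 30 + -10 = 20
  P[5]: 37 + -10 = 27
  P[6]: 56 + -10 = 46
  P[7]: 71 + -10 = 61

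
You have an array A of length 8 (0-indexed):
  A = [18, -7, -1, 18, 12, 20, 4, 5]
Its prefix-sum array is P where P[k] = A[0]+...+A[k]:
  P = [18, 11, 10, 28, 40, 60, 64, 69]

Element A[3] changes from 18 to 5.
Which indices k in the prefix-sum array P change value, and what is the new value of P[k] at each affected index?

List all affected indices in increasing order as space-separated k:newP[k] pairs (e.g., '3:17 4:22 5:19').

P[k] = A[0] + ... + A[k]
P[k] includes A[3] iff k >= 3
Affected indices: 3, 4, ..., 7; delta = -13
  P[3]: 28 + -13 = 15
  P[4]: 40 + -13 = 27
  P[5]: 60 + -13 = 47
  P[6]: 64 + -13 = 51
  P[7]: 69 + -13 = 56

Answer: 3:15 4:27 5:47 6:51 7:56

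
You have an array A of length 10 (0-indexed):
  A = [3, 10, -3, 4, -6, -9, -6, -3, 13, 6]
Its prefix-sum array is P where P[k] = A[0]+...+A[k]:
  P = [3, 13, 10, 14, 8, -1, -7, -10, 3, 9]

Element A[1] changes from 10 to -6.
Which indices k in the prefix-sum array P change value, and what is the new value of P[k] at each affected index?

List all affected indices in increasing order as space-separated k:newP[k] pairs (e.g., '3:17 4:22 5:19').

P[k] = A[0] + ... + A[k]
P[k] includes A[1] iff k >= 1
Affected indices: 1, 2, ..., 9; delta = -16
  P[1]: 13 + -16 = -3
  P[2]: 10 + -16 = -6
  P[3]: 14 + -16 = -2
  P[4]: 8 + -16 = -8
  P[5]: -1 + -16 = -17
  P[6]: -7 + -16 = -23
  P[7]: -10 + -16 = -26
  P[8]: 3 + -16 = -13
  P[9]: 9 + -16 = -7

Answer: 1:-3 2:-6 3:-2 4:-8 5:-17 6:-23 7:-26 8:-13 9:-7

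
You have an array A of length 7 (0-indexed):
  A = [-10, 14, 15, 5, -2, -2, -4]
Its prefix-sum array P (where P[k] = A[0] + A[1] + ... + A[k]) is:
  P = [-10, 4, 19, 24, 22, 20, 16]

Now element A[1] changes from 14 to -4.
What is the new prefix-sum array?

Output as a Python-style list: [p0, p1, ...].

Change: A[1] 14 -> -4, delta = -18
P[k] for k < 1: unchanged (A[1] not included)
P[k] for k >= 1: shift by delta = -18
  P[0] = -10 + 0 = -10
  P[1] = 4 + -18 = -14
  P[2] = 19 + -18 = 1
  P[3] = 24 + -18 = 6
  P[4] = 22 + -18 = 4
  P[5] = 20 + -18 = 2
  P[6] = 16 + -18 = -2

Answer: [-10, -14, 1, 6, 4, 2, -2]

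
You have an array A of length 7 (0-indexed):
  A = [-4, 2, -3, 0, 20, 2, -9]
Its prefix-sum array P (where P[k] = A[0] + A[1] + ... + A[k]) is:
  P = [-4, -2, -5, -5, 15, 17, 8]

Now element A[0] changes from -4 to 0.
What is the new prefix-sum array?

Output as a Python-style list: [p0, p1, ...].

Answer: [0, 2, -1, -1, 19, 21, 12]

Derivation:
Change: A[0] -4 -> 0, delta = 4
P[k] for k < 0: unchanged (A[0] not included)
P[k] for k >= 0: shift by delta = 4
  P[0] = -4 + 4 = 0
  P[1] = -2 + 4 = 2
  P[2] = -5 + 4 = -1
  P[3] = -5 + 4 = -1
  P[4] = 15 + 4 = 19
  P[5] = 17 + 4 = 21
  P[6] = 8 + 4 = 12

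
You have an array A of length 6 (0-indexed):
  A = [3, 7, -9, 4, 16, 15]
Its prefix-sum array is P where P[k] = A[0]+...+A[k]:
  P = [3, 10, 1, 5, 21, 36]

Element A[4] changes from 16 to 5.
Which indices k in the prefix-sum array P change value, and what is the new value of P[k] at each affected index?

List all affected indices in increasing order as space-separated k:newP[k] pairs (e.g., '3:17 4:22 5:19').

P[k] = A[0] + ... + A[k]
P[k] includes A[4] iff k >= 4
Affected indices: 4, 5, ..., 5; delta = -11
  P[4]: 21 + -11 = 10
  P[5]: 36 + -11 = 25

Answer: 4:10 5:25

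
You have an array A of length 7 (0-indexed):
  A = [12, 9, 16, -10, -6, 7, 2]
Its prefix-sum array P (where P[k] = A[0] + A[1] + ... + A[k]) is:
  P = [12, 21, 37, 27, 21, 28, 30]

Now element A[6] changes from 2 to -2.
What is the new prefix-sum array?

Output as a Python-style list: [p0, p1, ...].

Answer: [12, 21, 37, 27, 21, 28, 26]

Derivation:
Change: A[6] 2 -> -2, delta = -4
P[k] for k < 6: unchanged (A[6] not included)
P[k] for k >= 6: shift by delta = -4
  P[0] = 12 + 0 = 12
  P[1] = 21 + 0 = 21
  P[2] = 37 + 0 = 37
  P[3] = 27 + 0 = 27
  P[4] = 21 + 0 = 21
  P[5] = 28 + 0 = 28
  P[6] = 30 + -4 = 26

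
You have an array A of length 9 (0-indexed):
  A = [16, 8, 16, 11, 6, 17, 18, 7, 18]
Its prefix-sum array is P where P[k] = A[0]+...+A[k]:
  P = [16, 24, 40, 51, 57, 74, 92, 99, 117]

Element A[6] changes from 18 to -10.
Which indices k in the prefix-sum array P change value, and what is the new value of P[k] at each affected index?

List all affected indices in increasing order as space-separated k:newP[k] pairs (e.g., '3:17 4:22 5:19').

P[k] = A[0] + ... + A[k]
P[k] includes A[6] iff k >= 6
Affected indices: 6, 7, ..., 8; delta = -28
  P[6]: 92 + -28 = 64
  P[7]: 99 + -28 = 71
  P[8]: 117 + -28 = 89

Answer: 6:64 7:71 8:89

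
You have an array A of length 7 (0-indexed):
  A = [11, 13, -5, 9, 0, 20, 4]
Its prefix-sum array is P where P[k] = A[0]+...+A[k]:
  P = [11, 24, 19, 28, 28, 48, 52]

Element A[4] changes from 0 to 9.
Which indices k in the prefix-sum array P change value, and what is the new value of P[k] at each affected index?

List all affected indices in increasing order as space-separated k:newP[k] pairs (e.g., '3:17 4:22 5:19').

Answer: 4:37 5:57 6:61

Derivation:
P[k] = A[0] + ... + A[k]
P[k] includes A[4] iff k >= 4
Affected indices: 4, 5, ..., 6; delta = 9
  P[4]: 28 + 9 = 37
  P[5]: 48 + 9 = 57
  P[6]: 52 + 9 = 61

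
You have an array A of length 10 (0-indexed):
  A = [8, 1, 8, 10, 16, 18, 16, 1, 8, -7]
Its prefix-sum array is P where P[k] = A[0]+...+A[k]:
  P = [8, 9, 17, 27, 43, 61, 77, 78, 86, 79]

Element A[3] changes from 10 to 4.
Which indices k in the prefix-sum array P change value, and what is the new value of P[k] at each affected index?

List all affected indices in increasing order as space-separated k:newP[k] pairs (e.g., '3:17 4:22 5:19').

Answer: 3:21 4:37 5:55 6:71 7:72 8:80 9:73

Derivation:
P[k] = A[0] + ... + A[k]
P[k] includes A[3] iff k >= 3
Affected indices: 3, 4, ..., 9; delta = -6
  P[3]: 27 + -6 = 21
  P[4]: 43 + -6 = 37
  P[5]: 61 + -6 = 55
  P[6]: 77 + -6 = 71
  P[7]: 78 + -6 = 72
  P[8]: 86 + -6 = 80
  P[9]: 79 + -6 = 73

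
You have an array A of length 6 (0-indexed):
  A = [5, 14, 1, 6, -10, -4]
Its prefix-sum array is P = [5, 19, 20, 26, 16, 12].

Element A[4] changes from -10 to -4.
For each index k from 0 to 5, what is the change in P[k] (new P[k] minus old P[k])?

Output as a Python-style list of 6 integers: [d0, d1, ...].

Answer: [0, 0, 0, 0, 6, 6]

Derivation:
Element change: A[4] -10 -> -4, delta = 6
For k < 4: P[k] unchanged, delta_P[k] = 0
For k >= 4: P[k] shifts by exactly 6
Delta array: [0, 0, 0, 0, 6, 6]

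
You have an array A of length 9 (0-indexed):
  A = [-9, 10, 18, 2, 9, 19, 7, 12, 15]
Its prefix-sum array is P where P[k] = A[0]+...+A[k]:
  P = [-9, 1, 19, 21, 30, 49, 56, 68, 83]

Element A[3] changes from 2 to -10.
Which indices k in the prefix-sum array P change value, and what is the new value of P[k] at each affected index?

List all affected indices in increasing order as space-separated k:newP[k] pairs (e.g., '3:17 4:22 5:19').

Answer: 3:9 4:18 5:37 6:44 7:56 8:71

Derivation:
P[k] = A[0] + ... + A[k]
P[k] includes A[3] iff k >= 3
Affected indices: 3, 4, ..., 8; delta = -12
  P[3]: 21 + -12 = 9
  P[4]: 30 + -12 = 18
  P[5]: 49 + -12 = 37
  P[6]: 56 + -12 = 44
  P[7]: 68 + -12 = 56
  P[8]: 83 + -12 = 71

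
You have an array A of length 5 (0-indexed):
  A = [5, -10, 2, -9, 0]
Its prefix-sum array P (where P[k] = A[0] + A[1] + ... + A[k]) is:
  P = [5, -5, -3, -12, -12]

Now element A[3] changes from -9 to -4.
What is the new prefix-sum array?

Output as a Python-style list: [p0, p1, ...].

Answer: [5, -5, -3, -7, -7]

Derivation:
Change: A[3] -9 -> -4, delta = 5
P[k] for k < 3: unchanged (A[3] not included)
P[k] for k >= 3: shift by delta = 5
  P[0] = 5 + 0 = 5
  P[1] = -5 + 0 = -5
  P[2] = -3 + 0 = -3
  P[3] = -12 + 5 = -7
  P[4] = -12 + 5 = -7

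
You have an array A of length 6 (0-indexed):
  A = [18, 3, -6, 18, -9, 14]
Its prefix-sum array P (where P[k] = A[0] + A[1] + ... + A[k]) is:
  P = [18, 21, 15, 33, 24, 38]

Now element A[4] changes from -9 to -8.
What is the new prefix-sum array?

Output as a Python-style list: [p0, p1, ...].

Change: A[4] -9 -> -8, delta = 1
P[k] for k < 4: unchanged (A[4] not included)
P[k] for k >= 4: shift by delta = 1
  P[0] = 18 + 0 = 18
  P[1] = 21 + 0 = 21
  P[2] = 15 + 0 = 15
  P[3] = 33 + 0 = 33
  P[4] = 24 + 1 = 25
  P[5] = 38 + 1 = 39

Answer: [18, 21, 15, 33, 25, 39]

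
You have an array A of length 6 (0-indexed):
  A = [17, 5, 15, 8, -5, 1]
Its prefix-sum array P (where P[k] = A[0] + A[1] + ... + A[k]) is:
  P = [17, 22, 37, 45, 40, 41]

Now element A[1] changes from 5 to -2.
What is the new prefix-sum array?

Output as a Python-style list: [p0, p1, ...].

Answer: [17, 15, 30, 38, 33, 34]

Derivation:
Change: A[1] 5 -> -2, delta = -7
P[k] for k < 1: unchanged (A[1] not included)
P[k] for k >= 1: shift by delta = -7
  P[0] = 17 + 0 = 17
  P[1] = 22 + -7 = 15
  P[2] = 37 + -7 = 30
  P[3] = 45 + -7 = 38
  P[4] = 40 + -7 = 33
  P[5] = 41 + -7 = 34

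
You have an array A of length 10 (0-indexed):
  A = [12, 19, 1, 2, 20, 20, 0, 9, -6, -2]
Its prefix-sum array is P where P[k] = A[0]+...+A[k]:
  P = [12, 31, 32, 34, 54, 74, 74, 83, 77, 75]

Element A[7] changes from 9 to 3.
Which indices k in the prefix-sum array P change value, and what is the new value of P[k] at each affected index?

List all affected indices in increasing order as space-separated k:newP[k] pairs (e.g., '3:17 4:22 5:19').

Answer: 7:77 8:71 9:69

Derivation:
P[k] = A[0] + ... + A[k]
P[k] includes A[7] iff k >= 7
Affected indices: 7, 8, ..., 9; delta = -6
  P[7]: 83 + -6 = 77
  P[8]: 77 + -6 = 71
  P[9]: 75 + -6 = 69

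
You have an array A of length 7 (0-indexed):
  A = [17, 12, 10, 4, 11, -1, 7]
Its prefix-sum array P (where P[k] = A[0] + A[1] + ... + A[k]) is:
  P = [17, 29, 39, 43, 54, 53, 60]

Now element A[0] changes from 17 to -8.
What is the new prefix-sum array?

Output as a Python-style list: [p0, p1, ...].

Change: A[0] 17 -> -8, delta = -25
P[k] for k < 0: unchanged (A[0] not included)
P[k] for k >= 0: shift by delta = -25
  P[0] = 17 + -25 = -8
  P[1] = 29 + -25 = 4
  P[2] = 39 + -25 = 14
  P[3] = 43 + -25 = 18
  P[4] = 54 + -25 = 29
  P[5] = 53 + -25 = 28
  P[6] = 60 + -25 = 35

Answer: [-8, 4, 14, 18, 29, 28, 35]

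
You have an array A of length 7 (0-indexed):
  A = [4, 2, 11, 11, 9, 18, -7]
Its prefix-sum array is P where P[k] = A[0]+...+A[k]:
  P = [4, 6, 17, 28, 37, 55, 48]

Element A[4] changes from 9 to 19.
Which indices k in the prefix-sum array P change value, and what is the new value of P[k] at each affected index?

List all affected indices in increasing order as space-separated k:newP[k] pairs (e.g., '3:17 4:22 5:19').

P[k] = A[0] + ... + A[k]
P[k] includes A[4] iff k >= 4
Affected indices: 4, 5, ..., 6; delta = 10
  P[4]: 37 + 10 = 47
  P[5]: 55 + 10 = 65
  P[6]: 48 + 10 = 58

Answer: 4:47 5:65 6:58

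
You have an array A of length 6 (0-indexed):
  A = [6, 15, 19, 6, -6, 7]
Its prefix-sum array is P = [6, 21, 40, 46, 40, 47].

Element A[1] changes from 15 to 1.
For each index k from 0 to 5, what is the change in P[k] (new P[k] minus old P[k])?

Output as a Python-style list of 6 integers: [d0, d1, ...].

Answer: [0, -14, -14, -14, -14, -14]

Derivation:
Element change: A[1] 15 -> 1, delta = -14
For k < 1: P[k] unchanged, delta_P[k] = 0
For k >= 1: P[k] shifts by exactly -14
Delta array: [0, -14, -14, -14, -14, -14]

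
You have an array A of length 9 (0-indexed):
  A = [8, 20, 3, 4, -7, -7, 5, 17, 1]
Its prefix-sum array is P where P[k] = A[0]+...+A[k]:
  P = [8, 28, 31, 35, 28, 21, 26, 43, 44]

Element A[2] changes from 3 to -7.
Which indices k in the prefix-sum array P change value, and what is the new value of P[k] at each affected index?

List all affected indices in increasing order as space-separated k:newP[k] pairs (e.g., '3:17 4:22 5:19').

Answer: 2:21 3:25 4:18 5:11 6:16 7:33 8:34

Derivation:
P[k] = A[0] + ... + A[k]
P[k] includes A[2] iff k >= 2
Affected indices: 2, 3, ..., 8; delta = -10
  P[2]: 31 + -10 = 21
  P[3]: 35 + -10 = 25
  P[4]: 28 + -10 = 18
  P[5]: 21 + -10 = 11
  P[6]: 26 + -10 = 16
  P[7]: 43 + -10 = 33
  P[8]: 44 + -10 = 34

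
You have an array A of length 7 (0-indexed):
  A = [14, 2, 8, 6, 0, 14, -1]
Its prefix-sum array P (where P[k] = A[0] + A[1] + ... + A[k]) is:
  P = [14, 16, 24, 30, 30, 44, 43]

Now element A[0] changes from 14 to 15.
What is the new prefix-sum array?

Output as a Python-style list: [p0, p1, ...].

Answer: [15, 17, 25, 31, 31, 45, 44]

Derivation:
Change: A[0] 14 -> 15, delta = 1
P[k] for k < 0: unchanged (A[0] not included)
P[k] for k >= 0: shift by delta = 1
  P[0] = 14 + 1 = 15
  P[1] = 16 + 1 = 17
  P[2] = 24 + 1 = 25
  P[3] = 30 + 1 = 31
  P[4] = 30 + 1 = 31
  P[5] = 44 + 1 = 45
  P[6] = 43 + 1 = 44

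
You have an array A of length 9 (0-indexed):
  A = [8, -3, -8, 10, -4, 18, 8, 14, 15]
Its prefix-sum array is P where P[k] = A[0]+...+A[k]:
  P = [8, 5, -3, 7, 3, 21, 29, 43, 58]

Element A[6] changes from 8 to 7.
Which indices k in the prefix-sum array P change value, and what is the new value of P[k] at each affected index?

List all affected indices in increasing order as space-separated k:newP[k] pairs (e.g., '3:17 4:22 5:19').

P[k] = A[0] + ... + A[k]
P[k] includes A[6] iff k >= 6
Affected indices: 6, 7, ..., 8; delta = -1
  P[6]: 29 + -1 = 28
  P[7]: 43 + -1 = 42
  P[8]: 58 + -1 = 57

Answer: 6:28 7:42 8:57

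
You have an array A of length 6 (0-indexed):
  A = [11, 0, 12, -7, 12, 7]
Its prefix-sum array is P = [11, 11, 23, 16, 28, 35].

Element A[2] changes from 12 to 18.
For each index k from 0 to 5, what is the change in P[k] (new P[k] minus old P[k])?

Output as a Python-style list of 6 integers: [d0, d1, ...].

Element change: A[2] 12 -> 18, delta = 6
For k < 2: P[k] unchanged, delta_P[k] = 0
For k >= 2: P[k] shifts by exactly 6
Delta array: [0, 0, 6, 6, 6, 6]

Answer: [0, 0, 6, 6, 6, 6]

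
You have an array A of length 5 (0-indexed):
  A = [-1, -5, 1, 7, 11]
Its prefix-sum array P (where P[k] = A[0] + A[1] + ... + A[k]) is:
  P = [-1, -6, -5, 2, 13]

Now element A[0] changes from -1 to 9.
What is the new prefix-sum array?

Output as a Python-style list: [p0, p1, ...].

Change: A[0] -1 -> 9, delta = 10
P[k] for k < 0: unchanged (A[0] not included)
P[k] for k >= 0: shift by delta = 10
  P[0] = -1 + 10 = 9
  P[1] = -6 + 10 = 4
  P[2] = -5 + 10 = 5
  P[3] = 2 + 10 = 12
  P[4] = 13 + 10 = 23

Answer: [9, 4, 5, 12, 23]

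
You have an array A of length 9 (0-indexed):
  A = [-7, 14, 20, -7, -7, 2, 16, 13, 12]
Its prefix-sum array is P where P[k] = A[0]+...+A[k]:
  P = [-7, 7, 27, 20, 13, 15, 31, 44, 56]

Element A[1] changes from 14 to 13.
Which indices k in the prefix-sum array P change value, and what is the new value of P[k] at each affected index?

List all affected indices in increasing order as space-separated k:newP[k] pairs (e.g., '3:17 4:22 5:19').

Answer: 1:6 2:26 3:19 4:12 5:14 6:30 7:43 8:55

Derivation:
P[k] = A[0] + ... + A[k]
P[k] includes A[1] iff k >= 1
Affected indices: 1, 2, ..., 8; delta = -1
  P[1]: 7 + -1 = 6
  P[2]: 27 + -1 = 26
  P[3]: 20 + -1 = 19
  P[4]: 13 + -1 = 12
  P[5]: 15 + -1 = 14
  P[6]: 31 + -1 = 30
  P[7]: 44 + -1 = 43
  P[8]: 56 + -1 = 55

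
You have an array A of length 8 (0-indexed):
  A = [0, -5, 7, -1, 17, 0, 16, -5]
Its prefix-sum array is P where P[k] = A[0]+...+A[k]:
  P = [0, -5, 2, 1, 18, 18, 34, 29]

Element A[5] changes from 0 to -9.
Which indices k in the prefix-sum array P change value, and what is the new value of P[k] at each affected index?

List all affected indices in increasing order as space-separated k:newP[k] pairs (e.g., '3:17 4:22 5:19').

Answer: 5:9 6:25 7:20

Derivation:
P[k] = A[0] + ... + A[k]
P[k] includes A[5] iff k >= 5
Affected indices: 5, 6, ..., 7; delta = -9
  P[5]: 18 + -9 = 9
  P[6]: 34 + -9 = 25
  P[7]: 29 + -9 = 20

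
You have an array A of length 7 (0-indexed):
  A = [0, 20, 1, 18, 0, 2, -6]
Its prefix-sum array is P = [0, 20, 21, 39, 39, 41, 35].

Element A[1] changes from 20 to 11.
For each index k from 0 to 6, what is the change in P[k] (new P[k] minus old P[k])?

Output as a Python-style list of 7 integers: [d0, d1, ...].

Element change: A[1] 20 -> 11, delta = -9
For k < 1: P[k] unchanged, delta_P[k] = 0
For k >= 1: P[k] shifts by exactly -9
Delta array: [0, -9, -9, -9, -9, -9, -9]

Answer: [0, -9, -9, -9, -9, -9, -9]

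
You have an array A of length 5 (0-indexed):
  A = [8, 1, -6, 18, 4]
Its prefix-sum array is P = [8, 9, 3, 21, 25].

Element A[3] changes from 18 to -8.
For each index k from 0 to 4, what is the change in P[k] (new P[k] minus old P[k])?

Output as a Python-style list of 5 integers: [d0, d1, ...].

Answer: [0, 0, 0, -26, -26]

Derivation:
Element change: A[3] 18 -> -8, delta = -26
For k < 3: P[k] unchanged, delta_P[k] = 0
For k >= 3: P[k] shifts by exactly -26
Delta array: [0, 0, 0, -26, -26]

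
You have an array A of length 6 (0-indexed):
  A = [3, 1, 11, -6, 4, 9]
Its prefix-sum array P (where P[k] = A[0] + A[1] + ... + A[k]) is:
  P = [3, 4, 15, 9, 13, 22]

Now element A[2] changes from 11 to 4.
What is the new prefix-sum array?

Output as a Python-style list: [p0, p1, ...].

Answer: [3, 4, 8, 2, 6, 15]

Derivation:
Change: A[2] 11 -> 4, delta = -7
P[k] for k < 2: unchanged (A[2] not included)
P[k] for k >= 2: shift by delta = -7
  P[0] = 3 + 0 = 3
  P[1] = 4 + 0 = 4
  P[2] = 15 + -7 = 8
  P[3] = 9 + -7 = 2
  P[4] = 13 + -7 = 6
  P[5] = 22 + -7 = 15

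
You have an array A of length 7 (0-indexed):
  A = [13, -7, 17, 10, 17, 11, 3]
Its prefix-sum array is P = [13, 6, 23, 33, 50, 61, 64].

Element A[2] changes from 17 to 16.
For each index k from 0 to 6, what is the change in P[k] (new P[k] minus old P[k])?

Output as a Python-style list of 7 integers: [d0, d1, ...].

Answer: [0, 0, -1, -1, -1, -1, -1]

Derivation:
Element change: A[2] 17 -> 16, delta = -1
For k < 2: P[k] unchanged, delta_P[k] = 0
For k >= 2: P[k] shifts by exactly -1
Delta array: [0, 0, -1, -1, -1, -1, -1]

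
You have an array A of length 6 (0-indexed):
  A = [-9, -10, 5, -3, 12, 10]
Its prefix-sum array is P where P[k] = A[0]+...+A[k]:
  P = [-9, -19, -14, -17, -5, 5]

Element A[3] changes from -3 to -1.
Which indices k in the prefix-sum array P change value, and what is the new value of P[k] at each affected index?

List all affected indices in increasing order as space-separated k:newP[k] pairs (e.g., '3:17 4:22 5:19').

P[k] = A[0] + ... + A[k]
P[k] includes A[3] iff k >= 3
Affected indices: 3, 4, ..., 5; delta = 2
  P[3]: -17 + 2 = -15
  P[4]: -5 + 2 = -3
  P[5]: 5 + 2 = 7

Answer: 3:-15 4:-3 5:7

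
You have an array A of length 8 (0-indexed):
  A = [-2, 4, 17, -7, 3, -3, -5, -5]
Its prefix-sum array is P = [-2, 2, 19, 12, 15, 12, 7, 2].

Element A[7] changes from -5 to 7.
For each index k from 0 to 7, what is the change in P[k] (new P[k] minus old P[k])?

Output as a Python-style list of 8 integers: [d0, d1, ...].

Element change: A[7] -5 -> 7, delta = 12
For k < 7: P[k] unchanged, delta_P[k] = 0
For k >= 7: P[k] shifts by exactly 12
Delta array: [0, 0, 0, 0, 0, 0, 0, 12]

Answer: [0, 0, 0, 0, 0, 0, 0, 12]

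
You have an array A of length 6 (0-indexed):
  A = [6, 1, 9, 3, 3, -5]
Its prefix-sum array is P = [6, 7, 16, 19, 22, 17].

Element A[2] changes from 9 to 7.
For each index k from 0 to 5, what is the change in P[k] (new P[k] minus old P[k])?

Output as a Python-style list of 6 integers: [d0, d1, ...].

Element change: A[2] 9 -> 7, delta = -2
For k < 2: P[k] unchanged, delta_P[k] = 0
For k >= 2: P[k] shifts by exactly -2
Delta array: [0, 0, -2, -2, -2, -2]

Answer: [0, 0, -2, -2, -2, -2]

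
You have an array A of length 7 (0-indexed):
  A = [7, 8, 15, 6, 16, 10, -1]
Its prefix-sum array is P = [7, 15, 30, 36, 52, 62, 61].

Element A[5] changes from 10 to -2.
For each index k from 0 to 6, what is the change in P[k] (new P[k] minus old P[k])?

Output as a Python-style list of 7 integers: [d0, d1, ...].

Answer: [0, 0, 0, 0, 0, -12, -12]

Derivation:
Element change: A[5] 10 -> -2, delta = -12
For k < 5: P[k] unchanged, delta_P[k] = 0
For k >= 5: P[k] shifts by exactly -12
Delta array: [0, 0, 0, 0, 0, -12, -12]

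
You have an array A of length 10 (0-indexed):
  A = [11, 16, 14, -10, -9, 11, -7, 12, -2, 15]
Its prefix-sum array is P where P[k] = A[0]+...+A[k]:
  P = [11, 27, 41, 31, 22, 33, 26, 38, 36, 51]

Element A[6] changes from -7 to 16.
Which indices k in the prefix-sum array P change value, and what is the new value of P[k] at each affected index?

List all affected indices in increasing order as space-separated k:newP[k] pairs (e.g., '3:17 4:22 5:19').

P[k] = A[0] + ... + A[k]
P[k] includes A[6] iff k >= 6
Affected indices: 6, 7, ..., 9; delta = 23
  P[6]: 26 + 23 = 49
  P[7]: 38 + 23 = 61
  P[8]: 36 + 23 = 59
  P[9]: 51 + 23 = 74

Answer: 6:49 7:61 8:59 9:74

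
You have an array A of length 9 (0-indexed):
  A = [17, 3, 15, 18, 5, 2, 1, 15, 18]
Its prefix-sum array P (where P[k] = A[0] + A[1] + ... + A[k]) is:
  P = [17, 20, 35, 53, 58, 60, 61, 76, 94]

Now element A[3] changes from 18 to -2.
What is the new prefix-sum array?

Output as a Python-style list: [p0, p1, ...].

Answer: [17, 20, 35, 33, 38, 40, 41, 56, 74]

Derivation:
Change: A[3] 18 -> -2, delta = -20
P[k] for k < 3: unchanged (A[3] not included)
P[k] for k >= 3: shift by delta = -20
  P[0] = 17 + 0 = 17
  P[1] = 20 + 0 = 20
  P[2] = 35 + 0 = 35
  P[3] = 53 + -20 = 33
  P[4] = 58 + -20 = 38
  P[5] = 60 + -20 = 40
  P[6] = 61 + -20 = 41
  P[7] = 76 + -20 = 56
  P[8] = 94 + -20 = 74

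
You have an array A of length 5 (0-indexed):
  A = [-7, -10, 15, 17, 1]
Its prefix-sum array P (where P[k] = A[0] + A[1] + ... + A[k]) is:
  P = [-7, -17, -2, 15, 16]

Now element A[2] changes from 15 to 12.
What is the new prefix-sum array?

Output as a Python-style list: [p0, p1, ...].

Answer: [-7, -17, -5, 12, 13]

Derivation:
Change: A[2] 15 -> 12, delta = -3
P[k] for k < 2: unchanged (A[2] not included)
P[k] for k >= 2: shift by delta = -3
  P[0] = -7 + 0 = -7
  P[1] = -17 + 0 = -17
  P[2] = -2 + -3 = -5
  P[3] = 15 + -3 = 12
  P[4] = 16 + -3 = 13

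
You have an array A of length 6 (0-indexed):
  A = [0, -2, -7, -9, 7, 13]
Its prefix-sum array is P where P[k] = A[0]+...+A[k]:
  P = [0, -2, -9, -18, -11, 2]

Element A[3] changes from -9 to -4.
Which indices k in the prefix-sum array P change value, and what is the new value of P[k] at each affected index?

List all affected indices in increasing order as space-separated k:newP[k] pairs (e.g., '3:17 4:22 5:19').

P[k] = A[0] + ... + A[k]
P[k] includes A[3] iff k >= 3
Affected indices: 3, 4, ..., 5; delta = 5
  P[3]: -18 + 5 = -13
  P[4]: -11 + 5 = -6
  P[5]: 2 + 5 = 7

Answer: 3:-13 4:-6 5:7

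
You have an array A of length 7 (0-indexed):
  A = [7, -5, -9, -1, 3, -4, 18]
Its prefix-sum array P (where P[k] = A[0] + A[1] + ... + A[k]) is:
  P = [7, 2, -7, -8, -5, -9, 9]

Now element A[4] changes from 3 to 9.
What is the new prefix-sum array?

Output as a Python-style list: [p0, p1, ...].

Change: A[4] 3 -> 9, delta = 6
P[k] for k < 4: unchanged (A[4] not included)
P[k] for k >= 4: shift by delta = 6
  P[0] = 7 + 0 = 7
  P[1] = 2 + 0 = 2
  P[2] = -7 + 0 = -7
  P[3] = -8 + 0 = -8
  P[4] = -5 + 6 = 1
  P[5] = -9 + 6 = -3
  P[6] = 9 + 6 = 15

Answer: [7, 2, -7, -8, 1, -3, 15]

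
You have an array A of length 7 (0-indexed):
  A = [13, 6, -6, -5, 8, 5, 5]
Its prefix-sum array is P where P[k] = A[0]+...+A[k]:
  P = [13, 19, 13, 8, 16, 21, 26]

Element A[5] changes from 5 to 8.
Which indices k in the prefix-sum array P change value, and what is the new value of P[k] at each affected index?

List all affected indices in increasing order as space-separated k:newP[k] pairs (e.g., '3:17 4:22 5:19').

P[k] = A[0] + ... + A[k]
P[k] includes A[5] iff k >= 5
Affected indices: 5, 6, ..., 6; delta = 3
  P[5]: 21 + 3 = 24
  P[6]: 26 + 3 = 29

Answer: 5:24 6:29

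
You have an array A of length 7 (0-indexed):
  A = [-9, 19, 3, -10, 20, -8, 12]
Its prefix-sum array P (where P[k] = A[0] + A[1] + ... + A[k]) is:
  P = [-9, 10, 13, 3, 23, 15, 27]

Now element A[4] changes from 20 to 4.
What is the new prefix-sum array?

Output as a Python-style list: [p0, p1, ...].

Change: A[4] 20 -> 4, delta = -16
P[k] for k < 4: unchanged (A[4] not included)
P[k] for k >= 4: shift by delta = -16
  P[0] = -9 + 0 = -9
  P[1] = 10 + 0 = 10
  P[2] = 13 + 0 = 13
  P[3] = 3 + 0 = 3
  P[4] = 23 + -16 = 7
  P[5] = 15 + -16 = -1
  P[6] = 27 + -16 = 11

Answer: [-9, 10, 13, 3, 7, -1, 11]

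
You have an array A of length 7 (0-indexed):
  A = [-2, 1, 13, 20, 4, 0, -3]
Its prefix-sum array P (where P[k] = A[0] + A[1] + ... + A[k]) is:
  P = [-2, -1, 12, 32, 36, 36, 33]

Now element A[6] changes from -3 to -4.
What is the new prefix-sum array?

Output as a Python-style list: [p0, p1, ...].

Change: A[6] -3 -> -4, delta = -1
P[k] for k < 6: unchanged (A[6] not included)
P[k] for k >= 6: shift by delta = -1
  P[0] = -2 + 0 = -2
  P[1] = -1 + 0 = -1
  P[2] = 12 + 0 = 12
  P[3] = 32 + 0 = 32
  P[4] = 36 + 0 = 36
  P[5] = 36 + 0 = 36
  P[6] = 33 + -1 = 32

Answer: [-2, -1, 12, 32, 36, 36, 32]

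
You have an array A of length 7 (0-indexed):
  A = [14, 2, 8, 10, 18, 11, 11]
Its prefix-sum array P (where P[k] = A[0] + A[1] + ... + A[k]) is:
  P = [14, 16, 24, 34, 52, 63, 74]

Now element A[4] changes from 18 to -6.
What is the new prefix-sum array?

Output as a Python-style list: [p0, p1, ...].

Change: A[4] 18 -> -6, delta = -24
P[k] for k < 4: unchanged (A[4] not included)
P[k] for k >= 4: shift by delta = -24
  P[0] = 14 + 0 = 14
  P[1] = 16 + 0 = 16
  P[2] = 24 + 0 = 24
  P[3] = 34 + 0 = 34
  P[4] = 52 + -24 = 28
  P[5] = 63 + -24 = 39
  P[6] = 74 + -24 = 50

Answer: [14, 16, 24, 34, 28, 39, 50]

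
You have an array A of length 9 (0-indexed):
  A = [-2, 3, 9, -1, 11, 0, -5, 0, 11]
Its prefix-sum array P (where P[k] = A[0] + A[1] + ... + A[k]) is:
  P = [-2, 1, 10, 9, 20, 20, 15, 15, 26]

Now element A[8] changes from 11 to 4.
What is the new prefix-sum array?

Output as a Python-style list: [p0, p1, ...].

Answer: [-2, 1, 10, 9, 20, 20, 15, 15, 19]

Derivation:
Change: A[8] 11 -> 4, delta = -7
P[k] for k < 8: unchanged (A[8] not included)
P[k] for k >= 8: shift by delta = -7
  P[0] = -2 + 0 = -2
  P[1] = 1 + 0 = 1
  P[2] = 10 + 0 = 10
  P[3] = 9 + 0 = 9
  P[4] = 20 + 0 = 20
  P[5] = 20 + 0 = 20
  P[6] = 15 + 0 = 15
  P[7] = 15 + 0 = 15
  P[8] = 26 + -7 = 19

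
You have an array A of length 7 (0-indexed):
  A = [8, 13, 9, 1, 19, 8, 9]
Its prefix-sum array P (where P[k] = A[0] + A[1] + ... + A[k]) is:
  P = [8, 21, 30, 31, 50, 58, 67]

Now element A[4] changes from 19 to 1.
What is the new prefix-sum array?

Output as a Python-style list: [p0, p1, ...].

Change: A[4] 19 -> 1, delta = -18
P[k] for k < 4: unchanged (A[4] not included)
P[k] for k >= 4: shift by delta = -18
  P[0] = 8 + 0 = 8
  P[1] = 21 + 0 = 21
  P[2] = 30 + 0 = 30
  P[3] = 31 + 0 = 31
  P[4] = 50 + -18 = 32
  P[5] = 58 + -18 = 40
  P[6] = 67 + -18 = 49

Answer: [8, 21, 30, 31, 32, 40, 49]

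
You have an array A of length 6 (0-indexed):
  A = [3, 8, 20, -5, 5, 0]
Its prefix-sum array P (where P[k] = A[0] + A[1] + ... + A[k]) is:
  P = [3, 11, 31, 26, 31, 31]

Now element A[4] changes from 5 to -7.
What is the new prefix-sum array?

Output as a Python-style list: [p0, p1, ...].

Answer: [3, 11, 31, 26, 19, 19]

Derivation:
Change: A[4] 5 -> -7, delta = -12
P[k] for k < 4: unchanged (A[4] not included)
P[k] for k >= 4: shift by delta = -12
  P[0] = 3 + 0 = 3
  P[1] = 11 + 0 = 11
  P[2] = 31 + 0 = 31
  P[3] = 26 + 0 = 26
  P[4] = 31 + -12 = 19
  P[5] = 31 + -12 = 19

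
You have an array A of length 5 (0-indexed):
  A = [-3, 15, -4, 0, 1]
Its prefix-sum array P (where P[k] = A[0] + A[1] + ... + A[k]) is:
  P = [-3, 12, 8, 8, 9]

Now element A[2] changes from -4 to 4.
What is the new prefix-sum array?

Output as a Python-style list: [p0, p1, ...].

Change: A[2] -4 -> 4, delta = 8
P[k] for k < 2: unchanged (A[2] not included)
P[k] for k >= 2: shift by delta = 8
  P[0] = -3 + 0 = -3
  P[1] = 12 + 0 = 12
  P[2] = 8 + 8 = 16
  P[3] = 8 + 8 = 16
  P[4] = 9 + 8 = 17

Answer: [-3, 12, 16, 16, 17]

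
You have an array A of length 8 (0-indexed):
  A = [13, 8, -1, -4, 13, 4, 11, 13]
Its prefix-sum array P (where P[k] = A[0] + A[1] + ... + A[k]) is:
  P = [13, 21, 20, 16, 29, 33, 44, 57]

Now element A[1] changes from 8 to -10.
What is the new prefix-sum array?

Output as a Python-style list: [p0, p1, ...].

Change: A[1] 8 -> -10, delta = -18
P[k] for k < 1: unchanged (A[1] not included)
P[k] for k >= 1: shift by delta = -18
  P[0] = 13 + 0 = 13
  P[1] = 21 + -18 = 3
  P[2] = 20 + -18 = 2
  P[3] = 16 + -18 = -2
  P[4] = 29 + -18 = 11
  P[5] = 33 + -18 = 15
  P[6] = 44 + -18 = 26
  P[7] = 57 + -18 = 39

Answer: [13, 3, 2, -2, 11, 15, 26, 39]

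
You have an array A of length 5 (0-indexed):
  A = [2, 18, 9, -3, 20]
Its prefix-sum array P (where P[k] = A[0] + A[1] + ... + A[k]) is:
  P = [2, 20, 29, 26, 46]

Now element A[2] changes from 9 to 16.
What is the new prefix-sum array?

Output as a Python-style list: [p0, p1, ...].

Answer: [2, 20, 36, 33, 53]

Derivation:
Change: A[2] 9 -> 16, delta = 7
P[k] for k < 2: unchanged (A[2] not included)
P[k] for k >= 2: shift by delta = 7
  P[0] = 2 + 0 = 2
  P[1] = 20 + 0 = 20
  P[2] = 29 + 7 = 36
  P[3] = 26 + 7 = 33
  P[4] = 46 + 7 = 53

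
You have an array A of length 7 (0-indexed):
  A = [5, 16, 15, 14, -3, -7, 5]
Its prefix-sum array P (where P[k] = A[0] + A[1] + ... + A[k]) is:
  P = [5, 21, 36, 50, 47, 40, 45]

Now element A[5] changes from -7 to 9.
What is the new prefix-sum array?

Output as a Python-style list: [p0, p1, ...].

Change: A[5] -7 -> 9, delta = 16
P[k] for k < 5: unchanged (A[5] not included)
P[k] for k >= 5: shift by delta = 16
  P[0] = 5 + 0 = 5
  P[1] = 21 + 0 = 21
  P[2] = 36 + 0 = 36
  P[3] = 50 + 0 = 50
  P[4] = 47 + 0 = 47
  P[5] = 40 + 16 = 56
  P[6] = 45 + 16 = 61

Answer: [5, 21, 36, 50, 47, 56, 61]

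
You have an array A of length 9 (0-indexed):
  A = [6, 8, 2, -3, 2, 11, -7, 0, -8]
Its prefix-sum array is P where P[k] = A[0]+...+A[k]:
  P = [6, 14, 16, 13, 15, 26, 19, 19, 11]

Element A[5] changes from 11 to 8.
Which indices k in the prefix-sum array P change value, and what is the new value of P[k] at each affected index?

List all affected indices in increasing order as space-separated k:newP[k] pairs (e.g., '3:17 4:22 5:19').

Answer: 5:23 6:16 7:16 8:8

Derivation:
P[k] = A[0] + ... + A[k]
P[k] includes A[5] iff k >= 5
Affected indices: 5, 6, ..., 8; delta = -3
  P[5]: 26 + -3 = 23
  P[6]: 19 + -3 = 16
  P[7]: 19 + -3 = 16
  P[8]: 11 + -3 = 8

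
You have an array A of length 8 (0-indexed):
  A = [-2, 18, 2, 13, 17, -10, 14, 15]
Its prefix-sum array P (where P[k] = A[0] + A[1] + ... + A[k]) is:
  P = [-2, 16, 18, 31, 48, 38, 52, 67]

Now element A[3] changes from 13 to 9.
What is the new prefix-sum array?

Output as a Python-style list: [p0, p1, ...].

Answer: [-2, 16, 18, 27, 44, 34, 48, 63]

Derivation:
Change: A[3] 13 -> 9, delta = -4
P[k] for k < 3: unchanged (A[3] not included)
P[k] for k >= 3: shift by delta = -4
  P[0] = -2 + 0 = -2
  P[1] = 16 + 0 = 16
  P[2] = 18 + 0 = 18
  P[3] = 31 + -4 = 27
  P[4] = 48 + -4 = 44
  P[5] = 38 + -4 = 34
  P[6] = 52 + -4 = 48
  P[7] = 67 + -4 = 63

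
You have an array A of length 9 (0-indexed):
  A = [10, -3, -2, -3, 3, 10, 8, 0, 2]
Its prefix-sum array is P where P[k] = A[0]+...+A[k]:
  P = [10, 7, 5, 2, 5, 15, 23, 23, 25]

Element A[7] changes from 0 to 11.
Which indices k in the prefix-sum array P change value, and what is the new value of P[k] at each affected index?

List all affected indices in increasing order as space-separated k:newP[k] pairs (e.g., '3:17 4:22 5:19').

Answer: 7:34 8:36

Derivation:
P[k] = A[0] + ... + A[k]
P[k] includes A[7] iff k >= 7
Affected indices: 7, 8, ..., 8; delta = 11
  P[7]: 23 + 11 = 34
  P[8]: 25 + 11 = 36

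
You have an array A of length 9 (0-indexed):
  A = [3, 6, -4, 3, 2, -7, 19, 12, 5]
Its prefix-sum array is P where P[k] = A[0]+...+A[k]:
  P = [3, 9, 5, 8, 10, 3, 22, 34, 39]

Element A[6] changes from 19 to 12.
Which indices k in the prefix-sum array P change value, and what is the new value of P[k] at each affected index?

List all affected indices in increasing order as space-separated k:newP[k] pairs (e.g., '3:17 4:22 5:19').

Answer: 6:15 7:27 8:32

Derivation:
P[k] = A[0] + ... + A[k]
P[k] includes A[6] iff k >= 6
Affected indices: 6, 7, ..., 8; delta = -7
  P[6]: 22 + -7 = 15
  P[7]: 34 + -7 = 27
  P[8]: 39 + -7 = 32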